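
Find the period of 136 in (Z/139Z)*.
69

139 is prime, so ord(136) divides φ(139) = 138.
Divisors of 138: 1, 2, 3, 6, 23, 46, 69, 138.
Repeated squaring: 136^1 ≡ 136, 136^2 ≡ 9, 136^4 ≡ 81, 136^8 ≡ 28, 136^16 ≡ 89, 136^32 ≡ 137, 136^64 ≡ 4, 136^128 ≡ 16 (mod 139).
Test 136^d mod 139 for each divisor d in increasing order:
136^1 ≡ 136
136^2 ≡ 9
136^3 = 136^2·136^1 ≡ 112
136^6 = 136^4·136^2 ≡ 34
136^23 = 136^16·136^4·136^2·136^1 ≡ 96
136^46 = 136^32·136^8·136^4·136^2 ≡ 42
136^69 = 136^64·136^4·136^1 ≡ 1  ← first divisor giving 1
The order is 69.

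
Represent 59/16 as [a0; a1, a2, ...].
[3; 1, 2, 5]

Euclidean algorithm steps:
59 = 3 × 16 + 11
16 = 1 × 11 + 5
11 = 2 × 5 + 1
5 = 5 × 1 + 0
Continued fraction: [3; 1, 2, 5]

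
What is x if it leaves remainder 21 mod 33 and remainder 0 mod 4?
120

Using Chinese Remainder Theorem:
M = 33 × 4 = 132
M1 = 4, M2 = 33
y1 = 4^(-1) mod 33 = 25
y2 = 33^(-1) mod 4 = 1
x = (21×4×25 + 0×33×1) mod 132 = 120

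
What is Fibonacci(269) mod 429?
89

Matrix identity: Q^n = [[F_(n+1), F_n], [F_n, F_(n-1)]] with Q = [[1,1],[1,0]].
n = 269 = 100001101₂. Square-and-multiply, entries mod 429:
Q^1 = [[1,1],[1,0]]
Q^2 = (Q^1)² = [[2,1],[1,1]]
Q^4 = (Q^2)² = [[5,3],[3,2]]
Q^8 = (Q^4)² = [[34,21],[21,13]]
Q^16 = (Q^8)² = [[310,129],[129,181]]
Q^33 = (Q^16)²·Q = [[190,343],[343,276]]
Q^67 = (Q^33)²·Q = [[417,167],[167,250]]
Q^134 = (Q^67)² = [[148,278],[278,299]]
Q^269 = (Q^134)²·Q = [[374,89],[89,285]]
F_269 mod 429 = Q^269[0][1] = 89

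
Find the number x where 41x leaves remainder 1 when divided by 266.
13

gcd(41, 266) = 1, so the inverse exists.
Extended Euclidean algorithm on (266, 41):
266 = 6 × 41 + 20  ⟹  20 = (1)·266 + (-6)·41
41 = 2 × 20 + 1  ⟹  1 = (-2)·266 + (13)·41
So (13)·41 ≡ 1 (mod 266), i.e. 41^(-1) ≡ 13 (mod 266).
Check: 41 × 13 = 533 ≡ 1 (mod 266)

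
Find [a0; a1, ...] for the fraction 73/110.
[0; 1, 1, 1, 36]

Euclidean algorithm steps:
73 = 0 × 110 + 73
110 = 1 × 73 + 37
73 = 1 × 37 + 36
37 = 1 × 36 + 1
36 = 36 × 1 + 0
Continued fraction: [0; 1, 1, 1, 36]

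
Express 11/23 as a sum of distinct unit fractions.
1/3 + 1/7 + 1/483

Greedy algorithm:
11/23: ceiling(23/11) = 3, use 1/3
10/69: ceiling(69/10) = 7, use 1/7
1/483: ceiling(483/1) = 483, use 1/483
Result: 11/23 = 1/3 + 1/7 + 1/483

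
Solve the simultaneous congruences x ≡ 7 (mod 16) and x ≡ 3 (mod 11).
135

Using Chinese Remainder Theorem:
M = 16 × 11 = 176
M1 = 11, M2 = 16
y1 = 11^(-1) mod 16 = 3
y2 = 16^(-1) mod 11 = 9
x = (7×11×3 + 3×16×9) mod 176 = 135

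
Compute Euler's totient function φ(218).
108

218 = 2 × 109
φ(n) = n × ∏(1 - 1/p) for each prime p dividing n
φ(218) = 218 × (1 - 1/2) × (1 - 1/109) = 108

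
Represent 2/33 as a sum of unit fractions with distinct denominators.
1/17 + 1/561

Greedy algorithm:
2/33: ceiling(33/2) = 17, use 1/17
1/561: ceiling(561/1) = 561, use 1/561
Result: 2/33 = 1/17 + 1/561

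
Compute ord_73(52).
24

73 is prime, so ord(52) divides φ(73) = 72.
Divisors of 72: 1, 2, 3, 4, 6, 8, 9, 12, 18, 24, 36, 72.
Repeated squaring: 52^1 ≡ 52, 52^2 ≡ 3, 52^4 ≡ 9, 52^8 ≡ 8, 52^16 ≡ 64, 52^32 ≡ 8, 52^64 ≡ 64 (mod 73).
Test 52^d mod 73 for each divisor d in increasing order:
52^1 ≡ 52
52^2 ≡ 3
52^3 = 52^2·52^1 ≡ 10
52^4 ≡ 9
52^6 = 52^4·52^2 ≡ 27
52^8 ≡ 8
52^9 = 52^8·52^1 ≡ 51
52^12 = 52^8·52^4 ≡ 72
52^18 = 52^16·52^2 ≡ 46
52^24 = 52^16·52^8 ≡ 1  ← first divisor giving 1
The order is 24.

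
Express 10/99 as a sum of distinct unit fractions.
1/10 + 1/990

Greedy algorithm:
10/99: ceiling(99/10) = 10, use 1/10
1/990: ceiling(990/1) = 990, use 1/990
Result: 10/99 = 1/10 + 1/990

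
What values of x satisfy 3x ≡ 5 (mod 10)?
x ≡ 5 (mod 10)

gcd(3, 10) = 1, which divides 5, so solutions exist.
Find 3^(-1) mod 10 by the extended Euclidean algorithm:
10 = 3 × 3 + 1  ⟹  1 = (1)·10 + (-3)·3
So (-3)·3 ≡ 1 (mod 10), i.e. 3^(-1) ≡ -3 ≡ 7 (mod 10).
x ≡ 7 × 5 = 35 ≡ 5 (mod 10).
Check: 3 × 5 = 15 ≡ 5 (mod 10).
Unique solution: x ≡ 5 (mod 10)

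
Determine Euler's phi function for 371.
312

371 = 7 × 53
φ(n) = n × ∏(1 - 1/p) for each prime p dividing n
φ(371) = 371 × (1 - 1/7) × (1 - 1/53) = 312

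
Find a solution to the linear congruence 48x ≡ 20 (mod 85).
x ≡ 50 (mod 85)

gcd(48, 85) = 1, which divides 20, so solutions exist.
Find 48^(-1) mod 85 by the extended Euclidean algorithm:
85 = 1 × 48 + 37  ⟹  37 = (1)·85 + (-1)·48
48 = 1 × 37 + 11  ⟹  11 = (-1)·85 + (2)·48
37 = 3 × 11 + 4  ⟹  4 = (4)·85 + (-7)·48
11 = 2 × 4 + 3  ⟹  3 = (-9)·85 + (16)·48
4 = 1 × 3 + 1  ⟹  1 = (13)·85 + (-23)·48
So (-23)·48 ≡ 1 (mod 85), i.e. 48^(-1) ≡ -23 ≡ 62 (mod 85).
x ≡ 62 × 20 = 1240 ≡ 50 (mod 85).
Check: 48 × 50 = 2400 ≡ 20 (mod 85).
Unique solution: x ≡ 50 (mod 85)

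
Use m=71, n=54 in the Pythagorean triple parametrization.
(2125, 7668, 7957)

Euclid's formula: a = m² - n², b = 2mn, c = m² + n²
m = 71, n = 54
a = 71² - 54² = 5041 - 2916 = 2125
b = 2 × 71 × 54 = 7668
c = 71² + 54² = 5041 + 2916 = 7957
Verification: 2125² + 7668² = 4515625 + 58798224 = 63313849 = 7957² ✓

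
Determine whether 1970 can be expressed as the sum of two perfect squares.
11² + 43² (a=11, b=43)

Factorization: 1970 = 2 × 5 × 197
By Fermat: n is sum of two squares iff every prime p ≡ 3 (mod 4) appears to even power.
All primes ≡ 3 (mod 4) appear to even power.
Search a = 0, 1, 2, … for 1970 - a² a perfect square: first hit at a = 11: 1970 - 121 = 1849 = 43².
1970 = 11² + 43² = 121 + 1849 ✓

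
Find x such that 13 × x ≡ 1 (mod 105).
97

gcd(13, 105) = 1, so the inverse exists.
Extended Euclidean algorithm on (105, 13):
105 = 8 × 13 + 1  ⟹  1 = (1)·105 + (-8)·13
So (-8)·13 ≡ 1 (mod 105), i.e. 13^(-1) ≡ -8 ≡ 97 (mod 105).
Check: 13 × 97 = 1261 ≡ 1 (mod 105)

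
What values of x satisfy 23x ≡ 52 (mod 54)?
x ≡ 14 (mod 54)

gcd(23, 54) = 1, which divides 52, so solutions exist.
Find 23^(-1) mod 54 by the extended Euclidean algorithm:
54 = 2 × 23 + 8  ⟹  8 = (1)·54 + (-2)·23
23 = 2 × 8 + 7  ⟹  7 = (-2)·54 + (5)·23
8 = 1 × 7 + 1  ⟹  1 = (3)·54 + (-7)·23
So (-7)·23 ≡ 1 (mod 54), i.e. 23^(-1) ≡ -7 ≡ 47 (mod 54).
x ≡ 47 × 52 = 2444 ≡ 14 (mod 54).
Check: 23 × 14 = 322 ≡ 52 (mod 54).
Unique solution: x ≡ 14 (mod 54)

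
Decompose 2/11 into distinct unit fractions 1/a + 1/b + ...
1/6 + 1/66

Greedy algorithm:
2/11: ceiling(11/2) = 6, use 1/6
1/66: ceiling(66/1) = 66, use 1/66
Result: 2/11 = 1/6 + 1/66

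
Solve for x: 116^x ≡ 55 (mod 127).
31

Baby-step giant-step with step n = ⌈√127⌉ = 12.
Baby steps 116^j mod 127 (j:value) for j=0..11: 0:1, 1:116, 2:121, 3:66, 4:36, 5:112, 6:38, 7:90, 8:26, 9:95, 10:98, 11:65.
Giant-step multiplier: 116^(-12) ≡ 116^(126-12) = 116^114 ≡ 100 (mod 127).
Giant steps γ_i = 55·100^i mod 127: γ_0=55, γ_1=39, γ_2=90 (in table at j=7).
x = i·n + j = 2·12 + 7 = 31.
Check: 116^31 ≡ 55 (mod 127).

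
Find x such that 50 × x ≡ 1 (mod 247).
84

gcd(50, 247) = 1, so the inverse exists.
Extended Euclidean algorithm on (247, 50):
247 = 4 × 50 + 47  ⟹  47 = (1)·247 + (-4)·50
50 = 1 × 47 + 3  ⟹  3 = (-1)·247 + (5)·50
47 = 15 × 3 + 2  ⟹  2 = (16)·247 + (-79)·50
3 = 1 × 2 + 1  ⟹  1 = (-17)·247 + (84)·50
So (84)·50 ≡ 1 (mod 247), i.e. 50^(-1) ≡ 84 (mod 247).
Check: 50 × 84 = 4200 ≡ 1 (mod 247)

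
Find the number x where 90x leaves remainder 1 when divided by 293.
140

gcd(90, 293) = 1, so the inverse exists.
Extended Euclidean algorithm on (293, 90):
293 = 3 × 90 + 23  ⟹  23 = (1)·293 + (-3)·90
90 = 3 × 23 + 21  ⟹  21 = (-3)·293 + (10)·90
23 = 1 × 21 + 2  ⟹  2 = (4)·293 + (-13)·90
21 = 10 × 2 + 1  ⟹  1 = (-43)·293 + (140)·90
So (140)·90 ≡ 1 (mod 293), i.e. 90^(-1) ≡ 140 (mod 293).
Check: 90 × 140 = 12600 ≡ 1 (mod 293)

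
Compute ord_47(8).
23

47 is prime, so ord(8) divides φ(47) = 46.
Divisors of 46: 1, 2, 23, 46.
Repeated squaring: 8^1 ≡ 8, 8^2 ≡ 17, 8^4 ≡ 7, 8^8 ≡ 2, 8^16 ≡ 4, 8^32 ≡ 16 (mod 47).
Test 8^d mod 47 for each divisor d in increasing order:
8^1 ≡ 8
8^2 ≡ 17
8^23 = 8^16·8^4·8^2·8^1 ≡ 1  ← first divisor giving 1
The order is 23.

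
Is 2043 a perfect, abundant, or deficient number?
deficient

Proper divisors of 2043: sum = 1 + 3 + 9 + 227 + 681 = 921
Since 921 < 2043, 2043 is deficient.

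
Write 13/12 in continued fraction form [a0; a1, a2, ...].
[1; 12]

Euclidean algorithm steps:
13 = 1 × 12 + 1
12 = 12 × 1 + 0
Continued fraction: [1; 12]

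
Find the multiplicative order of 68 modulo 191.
95

191 is prime, so ord(68) divides φ(191) = 190.
Divisors of 190: 1, 2, 5, 10, 19, 38, 95, 190.
Repeated squaring: 68^1 ≡ 68, 68^2 ≡ 40, 68^4 ≡ 72, 68^8 ≡ 27, 68^16 ≡ 156, 68^32 ≡ 79, 68^64 ≡ 129, 68^128 ≡ 24 (mod 191).
Test 68^d mod 191 for each divisor d in increasing order:
68^1 ≡ 68
68^2 ≡ 40
68^5 = 68^4·68^1 ≡ 121
68^10 = 68^8·68^2 ≡ 125
68^19 = 68^16·68^2·68^1 ≡ 109
68^38 = 68^32·68^4·68^2 ≡ 39
68^95 = 68^64·68^16·68^8·68^4·68^2·68^1 ≡ 1  ← first divisor giving 1
The order is 95.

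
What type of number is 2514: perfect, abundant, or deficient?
abundant

Proper divisors of 2514: sum = 1 + 2 + 3 + 6 + 419 + 838 + 1257 = 2526
Since 2526 > 2514, 2514 is abundant.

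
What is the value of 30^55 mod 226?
162

Repeated squaring. Binary of 55 = 110111.
30^1 ≡ 30 (mod 226); 30^2 ≡ 222 (mod 226); 30^4 ≡ 16 (mod 226); 30^8 ≡ 30 (mod 226); 30^16 ≡ 222 (mod 226); 30^32 ≡ 16 (mod 226)
30^55 = 30^1 × 30^2 × 30^4 × 30^16 × 30^32 ≡ 162 (mod 226)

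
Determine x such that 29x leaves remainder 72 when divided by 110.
x ≡ 48 (mod 110)

gcd(29, 110) = 1, which divides 72, so solutions exist.
Find 29^(-1) mod 110 by the extended Euclidean algorithm:
110 = 3 × 29 + 23  ⟹  23 = (1)·110 + (-3)·29
29 = 1 × 23 + 6  ⟹  6 = (-1)·110 + (4)·29
23 = 3 × 6 + 5  ⟹  5 = (4)·110 + (-15)·29
6 = 1 × 5 + 1  ⟹  1 = (-5)·110 + (19)·29
So (19)·29 ≡ 1 (mod 110), i.e. 29^(-1) ≡ 19 (mod 110).
x ≡ 19 × 72 = 1368 ≡ 48 (mod 110).
Check: 29 × 48 = 1392 ≡ 72 (mod 110).
Unique solution: x ≡ 48 (mod 110)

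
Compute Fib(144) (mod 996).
444

Matrix identity: Q^n = [[F_(n+1), F_n], [F_n, F_(n-1)]] with Q = [[1,1],[1,0]].
n = 144 = 10010000₂. Square-and-multiply, entries mod 996:
Q^1 = [[1,1],[1,0]]
Q^2 = (Q^1)² = [[2,1],[1,1]]
Q^4 = (Q^2)² = [[5,3],[3,2]]
Q^9 = (Q^4)²·Q = [[55,34],[34,21]]
Q^18 = (Q^9)² = [[197,592],[592,601]]
Q^36 = (Q^18)² = [[833,312],[312,521]]
Q^72 = (Q^36)² = [[409,144],[144,265]]
Q^144 = (Q^72)² = [[769,444],[444,325]]
F_144 mod 996 = Q^144[0][1] = 444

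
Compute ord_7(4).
3

7 is prime, so ord(4) divides φ(7) = 6.
Divisors of 6: 1, 2, 3, 6.
Repeated squaring: 4^1 ≡ 4, 4^2 ≡ 2, 4^4 ≡ 4 (mod 7).
Test 4^d mod 7 for each divisor d in increasing order:
4^1 ≡ 4
4^2 ≡ 2
4^3 = 4^2·4^1 ≡ 1  ← first divisor giving 1
The order is 3.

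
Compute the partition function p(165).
172389800255

p(n) counts ways to write n as a sum of positive integers (order ignored).
Euler's pentagonal recurrence: p(k) = p(k-1) + p(k-2) - p(k-5) - p(k-7) + p(k-12) + p(k-15) - ... (offsets j(3j∓1)/2, signs ++--, p(0)=1, p(<0)=0).
DP table for k = 0..164: p(0)=1, p(1)=1, p(2)=2, p(3)=3, p(4)=5, p(5)=7, p(6)=11, p(7)=15, p(8)=22, p(9)=30, p(10)=42, p(11)=56, p(12)=77, p(13)=101, p(14)=135, p(15)=176, p(16)=231, p(17)=297, p(18)=385, p(19)=490, p(20)=627, p(21)=792, p(22)=1002, p(23)=1255, p(24)=1575, p(25)=1958, p(26)=2436, p(27)=3010, p(28)=3718, p(29)=4565, p(30)=5604, p(31)=6842, p(32)=8349, p(33)=10143, p(34)=12310, p(35)=14883, p(36)=17977, p(37)=21637, p(38)=26015, p(39)=31185, p(40)=37338, p(41)=44583, p(42)=53174, p(43)=63261, p(44)=75175, p(45)=89134, p(46)=105558, p(47)=124754, p(48)=147273, p(49)=173525, p(50)=204226, p(51)=239943, p(52)=281589, p(53)=329931, p(54)=386155, p(55)=451276, p(56)=526823, p(57)=614154, p(58)=715220, p(59)=831820, p(60)=966467, p(61)=1121505, p(62)=1300156, p(63)=1505499, p(64)=1741630, p(65)=2012558, p(66)=2323520, p(67)=2679689, p(68)=3087735, p(69)=3554345, p(70)=4087968, p(71)=4697205, p(72)=5392783, p(73)=6185689, p(74)=7089500, p(75)=8118264, p(76)=9289091, p(77)=10619863, p(78)=12132164, p(79)=13848650, p(80)=15796476, p(81)=18004327, p(82)=20506255, p(83)=23338469, p(84)=26543660, p(85)=30167357, p(86)=34262962, p(87)=38887673, p(88)=44108109, p(89)=49995925, p(90)=56634173, p(91)=64112359, p(92)=72533807, p(93)=82010177, p(94)=92669720, p(95)=104651419, p(96)=118114304, p(97)=133230930, p(98)=150198136, p(99)=169229875, p(100)=190569292, p(101)=214481126, p(102)=241265379, p(103)=271248950, p(104)=304801365, p(105)=342325709, p(106)=384276336, p(107)=431149389, p(108)=483502844, p(109)=541946240, p(110)=607163746, p(111)=679903203, p(112)=761002156, p(113)=851376628, p(114)=952050665, p(115)=1064144451, p(116)=1188908248, p(117)=1327710076, p(118)=1482074143, p(119)=1653668665, p(120)=1844349560, p(121)=2056148051, p(122)=2291320912, p(123)=2552338241, p(124)=2841940500, p(125)=3163127352, p(126)=3519222692, p(127)=3913864295, p(128)=4351078600, p(129)=4835271870, p(130)=5371315400, p(131)=5964539504, p(132)=6620830889, p(133)=7346629512, p(134)=8149040695, p(135)=9035836076, p(136)=10015581680, p(137)=11097645016, p(138)=12292341831, p(139)=13610949895, p(140)=15065878135, p(141)=16670689208, p(142)=18440293320, p(143)=20390982757, p(144)=22540654445, p(145)=24908858009, p(146)=27517052599, p(147)=30388671978, p(148)=33549419497, p(149)=37027355200, p(150)=40853235313, p(151)=45060624582, p(152)=49686288421, p(153)=54770336324, p(154)=60356673280, p(155)=66493182097, p(156)=73232243759, p(157)=80630964769, p(158)=88751778802, p(159)=97662728555, p(160)=107438159466, p(161)=118159068427, p(162)=129913904637, p(163)=142798995930, p(164)=156919475295.
Final step: p(165) = p(164) + p(163) - p(160) - p(158) + p(153) + p(150) - p(143) - p(139) + p(130) + p(125) - p(114) - p(108) + p(95) + p(88) - p(73) - p(65) + p(48) + p(39) - p(20) - p(10)
= 156919475295 + 142798995930 - 107438159466 - 88751778802 + 54770336324 + 40853235313 - 20390982757 - 13610949895 + 5371315400 + 3163127352 - 952050665 - 483502844 + 104651419 + 44108109 - 6185689 - 2012558 + 147273 + 31185 - 627 - 42
= 172389800255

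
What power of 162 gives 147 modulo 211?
207

Baby-step giant-step with step n = ⌈√211⌉ = 15.
Baby steps 162^j mod 211 (j:value) for j=0..14: 0:1, 1:162, 2:80, 3:89, 4:70, 5:157, 6:114, 7:111, 8:47, 9:18, 10:173, 11:174, 12:125, 13:205, 14:83.
Giant-step multiplier: 162^(-15) ≡ 162^(210-15) = 162^195 ≡ 40 (mod 211).
Giant steps γ_i = 147·40^i mod 211: γ_0=147, γ_1=183, γ_2=146, γ_3=143, γ_4=23, γ_5=76, γ_6=86, γ_7=64, γ_8=28, γ_9=65, γ_10=68, γ_11=188, γ_12=135, γ_13=125 (in table at j=12).
x = i·n + j = 13·15 + 12 = 207.
Check: 162^207 ≡ 147 (mod 211).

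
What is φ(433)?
432

433 = 433
φ(n) = n × ∏(1 - 1/p) for each prime p dividing n
φ(433) = 433 × (1 - 1/433) = 432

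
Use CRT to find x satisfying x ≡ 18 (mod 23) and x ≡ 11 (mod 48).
731

Using Chinese Remainder Theorem:
M = 23 × 48 = 1104
M1 = 48, M2 = 23
y1 = 48^(-1) mod 23 = 12
y2 = 23^(-1) mod 48 = 23
x = (18×48×12 + 11×23×23) mod 1104 = 731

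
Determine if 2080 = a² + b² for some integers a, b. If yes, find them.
12² + 44² (a=12, b=44)

Factorization: 2080 = 2^5 × 5 × 13
By Fermat: n is sum of two squares iff every prime p ≡ 3 (mod 4) appears to even power.
All primes ≡ 3 (mod 4) appear to even power.
Search a = 0, 1, 2, … for 2080 - a² a perfect square: first hit at a = 12: 2080 - 144 = 1936 = 44².
2080 = 12² + 44² = 144 + 1936 ✓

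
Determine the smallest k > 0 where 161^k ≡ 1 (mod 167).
166

167 is prime, so ord(161) divides φ(167) = 166.
Divisors of 166: 1, 2, 83, 166.
Repeated squaring: 161^1 ≡ 161, 161^2 ≡ 36, 161^4 ≡ 127, 161^8 ≡ 97, 161^16 ≡ 57, 161^32 ≡ 76, 161^64 ≡ 98, 161^128 ≡ 85 (mod 167).
Test 161^d mod 167 for each divisor d in increasing order:
161^1 ≡ 161
161^2 ≡ 36
161^83 = 161^64·161^16·161^2·161^1 ≡ 166
161^166 = 161^128·161^32·161^4·161^2 ≡ 1  ← first divisor giving 1
The order is 166.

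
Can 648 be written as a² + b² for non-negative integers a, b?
18² + 18² (a=18, b=18)

Factorization: 648 = 2^3 × 3^4
By Fermat: n is sum of two squares iff every prime p ≡ 3 (mod 4) appears to even power.
All primes ≡ 3 (mod 4) appear to even power.
Search a = 0, 1, 2, … for 648 - a² a perfect square: first hit at a = 18: 648 - 324 = 324 = 18².
648 = 18² + 18² = 324 + 324 ✓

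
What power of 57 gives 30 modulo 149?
92

Baby-step giant-step with step n = ⌈√149⌉ = 13.
Baby steps 57^j mod 149 (j:value) for j=0..12: 0:1, 1:57, 2:120, 3:135, 4:96, 5:108, 6:47, 7:146, 8:127, 9:87, 10:42, 11:10, 12:123.
Giant-step multiplier: 57^(-13) ≡ 57^(148-13) = 57^135 ≡ 56 (mod 149).
Giant steps γ_i = 30·56^i mod 149: γ_0=30, γ_1=41, γ_2=61, γ_3=138, γ_4=129, γ_5=72, γ_6=9, γ_7=57 (in table at j=1).
x = i·n + j = 7·13 + 1 = 92.
Check: 57^92 ≡ 30 (mod 149).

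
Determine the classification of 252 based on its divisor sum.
abundant

Proper divisors of 252: sum = 1 + 2 + 3 + 4 + 6 + 7 + 9 + 12 + ... + 42 + 63 + 84 + 126 (17 divisors) = 476
Since 476 > 252, 252 is abundant.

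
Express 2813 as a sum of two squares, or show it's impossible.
2² + 53² (a=2, b=53)

Factorization: 2813 = 29 × 97
By Fermat: n is sum of two squares iff every prime p ≡ 3 (mod 4) appears to even power.
All primes ≡ 3 (mod 4) appear to even power.
Search a = 0, 1, 2, … for 2813 - a² a perfect square: first hit at a = 2: 2813 - 4 = 2809 = 53².
2813 = 2² + 53² = 4 + 2809 ✓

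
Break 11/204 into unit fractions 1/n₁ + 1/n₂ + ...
1/19 + 1/776 + 1/751944

Greedy algorithm:
11/204: ceiling(204/11) = 19, use 1/19
5/3876: ceiling(3876/5) = 776, use 1/776
1/751944: ceiling(751944/1) = 751944, use 1/751944
Result: 11/204 = 1/19 + 1/776 + 1/751944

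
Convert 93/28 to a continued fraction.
[3; 3, 9]

Euclidean algorithm steps:
93 = 3 × 28 + 9
28 = 3 × 9 + 1
9 = 9 × 1 + 0
Continued fraction: [3; 3, 9]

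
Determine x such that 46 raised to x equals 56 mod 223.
186

Baby-step giant-step with step n = ⌈√223⌉ = 15.
Baby steps 46^j mod 223 (j:value) for j=0..14: 0:1, 1:46, 2:109, 3:108, 4:62, 5:176, 6:68, 7:6, 8:53, 9:208, 10:202, 11:149, 12:164, 13:185, 14:36.
Giant-step multiplier: 46^(-15) ≡ 46^(222-15) = 46^207 ≡ 54 (mod 223).
Giant steps γ_i = 56·54^i mod 223: γ_0=56, γ_1=125, γ_2=60, γ_3=118, γ_4=128, γ_5=222, γ_6=169, γ_7=206, γ_8=197, γ_9=157, γ_10=4, γ_11=216, γ_12=68 (in table at j=6).
x = i·n + j = 12·15 + 6 = 186.
Check: 46^186 ≡ 56 (mod 223).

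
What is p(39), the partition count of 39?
31185

p(n) counts ways to write n as a sum of positive integers (order ignored).
Euler's pentagonal recurrence: p(k) = p(k-1) + p(k-2) - p(k-5) - p(k-7) + p(k-12) + p(k-15) - ... (offsets j(3j∓1)/2, signs ++--, p(0)=1, p(<0)=0).
DP table for k = 0..38: p(0)=1, p(1)=1, p(2)=2, p(3)=3, p(4)=5, p(5)=7, p(6)=11, p(7)=15, p(8)=22, p(9)=30, p(10)=42, p(11)=56, p(12)=77, p(13)=101, p(14)=135, p(15)=176, p(16)=231, p(17)=297, p(18)=385, p(19)=490, p(20)=627, p(21)=792, p(22)=1002, p(23)=1255, p(24)=1575, p(25)=1958, p(26)=2436, p(27)=3010, p(28)=3718, p(29)=4565, p(30)=5604, p(31)=6842, p(32)=8349, p(33)=10143, p(34)=12310, p(35)=14883, p(36)=17977, p(37)=21637, p(38)=26015.
Final step: p(39) = p(38) + p(37) - p(34) - p(32) + p(27) + p(24) - p(17) - p(13) + p(4)
= 26015 + 21637 - 12310 - 8349 + 3010 + 1575 - 297 - 101 + 5
= 31185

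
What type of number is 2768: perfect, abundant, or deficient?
deficient

Proper divisors of 2768: sum = 1 + 2 + 4 + 8 + 16 + 173 + 346 + 692 + 1384 = 2626
Since 2626 < 2768, 2768 is deficient.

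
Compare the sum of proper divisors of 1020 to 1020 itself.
abundant

Proper divisors of 1020: sum = 1 + 2 + 3 + 4 + 5 + 6 + 10 + 12 + ... + 204 + 255 + 340 + 510 (23 divisors) = 2004
Since 2004 > 1020, 1020 is abundant.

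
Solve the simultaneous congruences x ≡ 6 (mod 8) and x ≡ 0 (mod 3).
6

Using Chinese Remainder Theorem:
M = 8 × 3 = 24
M1 = 3, M2 = 8
y1 = 3^(-1) mod 8 = 3
y2 = 8^(-1) mod 3 = 2
x = (6×3×3 + 0×8×2) mod 24 = 6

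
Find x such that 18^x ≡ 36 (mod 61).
38

Baby-step giant-step with step n = ⌈√61⌉ = 8.
Baby steps 18^j mod 61 (j:value) for j=0..7: 0:1, 1:18, 2:19, 3:37, 4:56, 5:32, 6:27, 7:59.
Giant-step multiplier: 18^(-8) ≡ 18^(60-8) = 18^52 ≡ 22 (mod 61).
Giant steps γ_i = 36·22^i mod 61: γ_0=36, γ_1=60, γ_2=39, γ_3=4, γ_4=27 (in table at j=6).
x = i·n + j = 4·8 + 6 = 38.
Check: 18^38 ≡ 36 (mod 61).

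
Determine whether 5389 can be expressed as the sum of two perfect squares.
30² + 67² (a=30, b=67)

Factorization: 5389 = 17 × 317
By Fermat: n is sum of two squares iff every prime p ≡ 3 (mod 4) appears to even power.
All primes ≡ 3 (mod 4) appear to even power.
Search a = 0, 1, 2, … for 5389 - a² a perfect square: first hit at a = 30: 5389 - 900 = 4489 = 67².
5389 = 30² + 67² = 900 + 4489 ✓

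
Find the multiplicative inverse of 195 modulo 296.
211

gcd(195, 296) = 1, so the inverse exists.
Extended Euclidean algorithm on (296, 195):
296 = 1 × 195 + 101  ⟹  101 = (1)·296 + (-1)·195
195 = 1 × 101 + 94  ⟹  94 = (-1)·296 + (2)·195
101 = 1 × 94 + 7  ⟹  7 = (2)·296 + (-3)·195
94 = 13 × 7 + 3  ⟹  3 = (-27)·296 + (41)·195
7 = 2 × 3 + 1  ⟹  1 = (56)·296 + (-85)·195
So (-85)·195 ≡ 1 (mod 296), i.e. 195^(-1) ≡ -85 ≡ 211 (mod 296).
Check: 195 × 211 = 41145 ≡ 1 (mod 296)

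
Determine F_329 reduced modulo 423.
175

Matrix identity: Q^n = [[F_(n+1), F_n], [F_n, F_(n-1)]] with Q = [[1,1],[1,0]].
n = 329 = 101001001₂. Square-and-multiply, entries mod 423:
Q^1 = [[1,1],[1,0]]
Q^2 = (Q^1)² = [[2,1],[1,1]]
Q^5 = (Q^2)²·Q = [[8,5],[5,3]]
Q^10 = (Q^5)² = [[89,55],[55,34]]
Q^20 = (Q^10)² = [[371,420],[420,374]]
Q^41 = (Q^20)²·Q = [[55,175],[175,303]]
Q^82 = (Q^41)² = [[233,46],[46,187]]
Q^164 = (Q^82)² = [[146,285],[285,284]]
Q^329 = (Q^164)²·Q = [[55,175],[175,303]]
F_329 mod 423 = Q^329[0][1] = 175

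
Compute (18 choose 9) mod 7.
5

Using Lucas' theorem:
Write n=18 and k=9 in base 7:
n in base 7: [2, 4]
k in base 7: [1, 2]
C(18,9) mod 7 = ∏ C(n_i, k_i) mod 7
Digit binomials (mod 7): C(2,1) = 2; C(4,2) = 6
Product: 2 × 6 = 12 ≡ 5 (mod 7)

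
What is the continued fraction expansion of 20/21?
[0; 1, 20]

Euclidean algorithm steps:
20 = 0 × 21 + 20
21 = 1 × 20 + 1
20 = 20 × 1 + 0
Continued fraction: [0; 1, 20]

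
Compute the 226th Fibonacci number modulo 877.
207

Matrix identity: Q^n = [[F_(n+1), F_n], [F_n, F_(n-1)]] with Q = [[1,1],[1,0]].
n = 226 = 11100010₂. Square-and-multiply, entries mod 877:
Q^1 = [[1,1],[1,0]]
Q^3 = (Q^1)²·Q = [[3,2],[2,1]]
Q^7 = (Q^3)²·Q = [[21,13],[13,8]]
Q^14 = (Q^7)² = [[610,377],[377,233]]
Q^28 = (Q^14)² = [[307,337],[337,847]]
Q^56 = (Q^28)² = [[846,387],[387,459]]
Q^113 = (Q^56)²·Q = [[646,763],[763,760]]
Q^226 = (Q^113)² = [[582,207],[207,375]]
F_226 mod 877 = Q^226[0][1] = 207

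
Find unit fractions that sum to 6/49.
1/9 + 1/89 + 1/9813 + 1/128383479

Greedy algorithm:
6/49: ceiling(49/6) = 9, use 1/9
5/441: ceiling(441/5) = 89, use 1/89
4/39249: ceiling(39249/4) = 9813, use 1/9813
1/128383479: ceiling(128383479/1) = 128383479, use 1/128383479
Result: 6/49 = 1/9 + 1/89 + 1/9813 + 1/128383479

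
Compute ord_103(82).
51

103 is prime, so ord(82) divides φ(103) = 102.
Divisors of 102: 1, 2, 3, 6, 17, 34, 51, 102.
Repeated squaring: 82^1 ≡ 82, 82^2 ≡ 29, 82^4 ≡ 17, 82^8 ≡ 83, 82^16 ≡ 91, 82^32 ≡ 41, 82^64 ≡ 33 (mod 103).
Test 82^d mod 103 for each divisor d in increasing order:
82^1 ≡ 82
82^2 ≡ 29
82^3 = 82^2·82^1 ≡ 9
82^6 = 82^4·82^2 ≡ 81
82^17 = 82^16·82^1 ≡ 46
82^34 = 82^32·82^2 ≡ 56
82^51 = 82^32·82^16·82^2·82^1 ≡ 1  ← first divisor giving 1
The order is 51.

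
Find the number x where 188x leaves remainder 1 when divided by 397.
378

gcd(188, 397) = 1, so the inverse exists.
Extended Euclidean algorithm on (397, 188):
397 = 2 × 188 + 21  ⟹  21 = (1)·397 + (-2)·188
188 = 8 × 21 + 20  ⟹  20 = (-8)·397 + (17)·188
21 = 1 × 20 + 1  ⟹  1 = (9)·397 + (-19)·188
So (-19)·188 ≡ 1 (mod 397), i.e. 188^(-1) ≡ -19 ≡ 378 (mod 397).
Check: 188 × 378 = 71064 ≡ 1 (mod 397)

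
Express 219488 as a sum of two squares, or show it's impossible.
Not possible

Factorization: 219488 = 2^5 × 19^3
By Fermat: n is sum of two squares iff every prime p ≡ 3 (mod 4) appears to even power.
Prime(s) ≡ 3 (mod 4) with odd exponent: [(19, 3)]
Therefore 219488 cannot be expressed as a² + b².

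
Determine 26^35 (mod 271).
239

Repeated squaring. Binary of 35 = 100011.
26^1 ≡ 26 (mod 271); 26^2 ≡ 134 (mod 271); 26^4 ≡ 70 (mod 271); 26^8 ≡ 22 (mod 271); 26^16 ≡ 213 (mod 271); 26^32 ≡ 112 (mod 271)
26^35 = 26^1 × 26^2 × 26^32 ≡ 239 (mod 271)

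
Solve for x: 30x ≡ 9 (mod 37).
x ≡ 4 (mod 37)

gcd(30, 37) = 1, which divides 9, so solutions exist.
Find 30^(-1) mod 37 by the extended Euclidean algorithm:
37 = 1 × 30 + 7  ⟹  7 = (1)·37 + (-1)·30
30 = 4 × 7 + 2  ⟹  2 = (-4)·37 + (5)·30
7 = 3 × 2 + 1  ⟹  1 = (13)·37 + (-16)·30
So (-16)·30 ≡ 1 (mod 37), i.e. 30^(-1) ≡ -16 ≡ 21 (mod 37).
x ≡ 21 × 9 = 189 ≡ 4 (mod 37).
Check: 30 × 4 = 120 ≡ 9 (mod 37).
Unique solution: x ≡ 4 (mod 37)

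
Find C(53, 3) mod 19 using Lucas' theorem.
18

Using Lucas' theorem:
Write n=53 and k=3 in base 19:
n in base 19: [2, 15]
k in base 19: [0, 3]
C(53,3) mod 19 = ∏ C(n_i, k_i) mod 19
Digit binomials (mod 19): C(2,0) = 1; C(15,3) = 455 ≡ 18
Product: 1 × 18 = 18 ≡ 18 (mod 19)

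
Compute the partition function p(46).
105558

p(n) counts ways to write n as a sum of positive integers (order ignored).
Euler's pentagonal recurrence: p(k) = p(k-1) + p(k-2) - p(k-5) - p(k-7) + p(k-12) + p(k-15) - ... (offsets j(3j∓1)/2, signs ++--, p(0)=1, p(<0)=0).
DP table for k = 0..45: p(0)=1, p(1)=1, p(2)=2, p(3)=3, p(4)=5, p(5)=7, p(6)=11, p(7)=15, p(8)=22, p(9)=30, p(10)=42, p(11)=56, p(12)=77, p(13)=101, p(14)=135, p(15)=176, p(16)=231, p(17)=297, p(18)=385, p(19)=490, p(20)=627, p(21)=792, p(22)=1002, p(23)=1255, p(24)=1575, p(25)=1958, p(26)=2436, p(27)=3010, p(28)=3718, p(29)=4565, p(30)=5604, p(31)=6842, p(32)=8349, p(33)=10143, p(34)=12310, p(35)=14883, p(36)=17977, p(37)=21637, p(38)=26015, p(39)=31185, p(40)=37338, p(41)=44583, p(42)=53174, p(43)=63261, p(44)=75175, p(45)=89134.
Final step: p(46) = p(45) + p(44) - p(41) - p(39) + p(34) + p(31) - p(24) - p(20) + p(11) + p(6)
= 89134 + 75175 - 44583 - 31185 + 12310 + 6842 - 1575 - 627 + 56 + 11
= 105558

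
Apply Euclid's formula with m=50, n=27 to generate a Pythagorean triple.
(1771, 2700, 3229)

Euclid's formula: a = m² - n², b = 2mn, c = m² + n²
m = 50, n = 27
a = 50² - 27² = 2500 - 729 = 1771
b = 2 × 50 × 27 = 2700
c = 50² + 27² = 2500 + 729 = 3229
Verification: 1771² + 2700² = 3136441 + 7290000 = 10426441 = 3229² ✓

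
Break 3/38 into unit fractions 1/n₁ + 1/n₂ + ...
1/13 + 1/494

Greedy algorithm:
3/38: ceiling(38/3) = 13, use 1/13
1/494: ceiling(494/1) = 494, use 1/494
Result: 3/38 = 1/13 + 1/494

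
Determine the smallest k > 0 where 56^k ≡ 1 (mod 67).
33

67 is prime, so ord(56) divides φ(67) = 66.
Divisors of 66: 1, 2, 3, 6, 11, 22, 33, 66.
Repeated squaring: 56^1 ≡ 56, 56^2 ≡ 54, 56^4 ≡ 35, 56^8 ≡ 19, 56^16 ≡ 26, 56^32 ≡ 6, 56^64 ≡ 36 (mod 67).
Test 56^d mod 67 for each divisor d in increasing order:
56^1 ≡ 56
56^2 ≡ 54
56^3 = 56^2·56^1 ≡ 9
56^6 = 56^4·56^2 ≡ 14
56^11 = 56^8·56^2·56^1 ≡ 37
56^22 = 56^16·56^4·56^2 ≡ 29
56^33 = 56^32·56^1 ≡ 1  ← first divisor giving 1
The order is 33.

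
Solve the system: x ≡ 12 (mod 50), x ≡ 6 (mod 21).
762

Using Chinese Remainder Theorem:
M = 50 × 21 = 1050
M1 = 21, M2 = 50
y1 = 21^(-1) mod 50 = 31
y2 = 50^(-1) mod 21 = 8
x = (12×21×31 + 6×50×8) mod 1050 = 762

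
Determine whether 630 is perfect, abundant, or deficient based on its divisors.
abundant

Proper divisors of 630: sum = 1 + 2 + 3 + 5 + 6 + 7 + 9 + 10 + ... + 105 + 126 + 210 + 315 (23 divisors) = 1242
Since 1242 > 630, 630 is abundant.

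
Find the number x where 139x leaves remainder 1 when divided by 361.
187

gcd(139, 361) = 1, so the inverse exists.
Extended Euclidean algorithm on (361, 139):
361 = 2 × 139 + 83  ⟹  83 = (1)·361 + (-2)·139
139 = 1 × 83 + 56  ⟹  56 = (-1)·361 + (3)·139
83 = 1 × 56 + 27  ⟹  27 = (2)·361 + (-5)·139
56 = 2 × 27 + 2  ⟹  2 = (-5)·361 + (13)·139
27 = 13 × 2 + 1  ⟹  1 = (67)·361 + (-174)·139
So (-174)·139 ≡ 1 (mod 361), i.e. 139^(-1) ≡ -174 ≡ 187 (mod 361).
Check: 139 × 187 = 25993 ≡ 1 (mod 361)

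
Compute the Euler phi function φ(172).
84

172 = 2^2 × 43
φ(n) = n × ∏(1 - 1/p) for each prime p dividing n
φ(172) = 172 × (1 - 1/2) × (1 - 1/43) = 84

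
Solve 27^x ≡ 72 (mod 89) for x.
46

Baby-step giant-step with step n = ⌈√89⌉ = 10.
Baby steps 27^j mod 89 (j:value) for j=0..9: 0:1, 1:27, 2:17, 3:14, 4:22, 5:60, 6:18, 7:41, 8:39, 9:74.
Giant-step multiplier: 27^(-10) ≡ 27^(88-10) = 27^78 ≡ 69 (mod 89).
Giant steps γ_i = 72·69^i mod 89: γ_0=72, γ_1=73, γ_2=53, γ_3=8, γ_4=18 (in table at j=6).
x = i·n + j = 4·10 + 6 = 46.
Check: 27^46 ≡ 72 (mod 89).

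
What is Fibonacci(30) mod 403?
248

Matrix identity: Q^n = [[F_(n+1), F_n], [F_n, F_(n-1)]] with Q = [[1,1],[1,0]].
n = 30 = 11110₂. Square-and-multiply, entries mod 403:
Q^1 = [[1,1],[1,0]]
Q^3 = (Q^1)²·Q = [[3,2],[2,1]]
Q^7 = (Q^3)²·Q = [[21,13],[13,8]]
Q^15 = (Q^7)²·Q = [[181,207],[207,377]]
Q^30 = (Q^15)² = [[249,248],[248,1]]
F_30 mod 403 = Q^30[0][1] = 248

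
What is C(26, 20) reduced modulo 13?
0

Using Lucas' theorem:
Write n=26 and k=20 in base 13:
n in base 13: [2, 0]
k in base 13: [1, 7]
C(26,20) mod 13 = ∏ C(n_i, k_i) mod 13
Digit binomials (mod 13): C(2,1) = 2; C(0,7) = 0 (k_i > n_i)
Product: 2 × 0 = 0 ≡ 0 (mod 13)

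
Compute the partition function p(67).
2679689

p(n) counts ways to write n as a sum of positive integers (order ignored).
Euler's pentagonal recurrence: p(k) = p(k-1) + p(k-2) - p(k-5) - p(k-7) + p(k-12) + p(k-15) - ... (offsets j(3j∓1)/2, signs ++--, p(0)=1, p(<0)=0).
DP table for k = 0..66: p(0)=1, p(1)=1, p(2)=2, p(3)=3, p(4)=5, p(5)=7, p(6)=11, p(7)=15, p(8)=22, p(9)=30, p(10)=42, p(11)=56, p(12)=77, p(13)=101, p(14)=135, p(15)=176, p(16)=231, p(17)=297, p(18)=385, p(19)=490, p(20)=627, p(21)=792, p(22)=1002, p(23)=1255, p(24)=1575, p(25)=1958, p(26)=2436, p(27)=3010, p(28)=3718, p(29)=4565, p(30)=5604, p(31)=6842, p(32)=8349, p(33)=10143, p(34)=12310, p(35)=14883, p(36)=17977, p(37)=21637, p(38)=26015, p(39)=31185, p(40)=37338, p(41)=44583, p(42)=53174, p(43)=63261, p(44)=75175, p(45)=89134, p(46)=105558, p(47)=124754, p(48)=147273, p(49)=173525, p(50)=204226, p(51)=239943, p(52)=281589, p(53)=329931, p(54)=386155, p(55)=451276, p(56)=526823, p(57)=614154, p(58)=715220, p(59)=831820, p(60)=966467, p(61)=1121505, p(62)=1300156, p(63)=1505499, p(64)=1741630, p(65)=2012558, p(66)=2323520.
Final step: p(67) = p(66) + p(65) - p(62) - p(60) + p(55) + p(52) - p(45) - p(41) + p(32) + p(27) - p(16) - p(10)
= 2323520 + 2012558 - 1300156 - 966467 + 451276 + 281589 - 89134 - 44583 + 8349 + 3010 - 231 - 42
= 2679689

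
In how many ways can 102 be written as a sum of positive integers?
241265379

p(n) counts ways to write n as a sum of positive integers (order ignored).
Euler's pentagonal recurrence: p(k) = p(k-1) + p(k-2) - p(k-5) - p(k-7) + p(k-12) + p(k-15) - ... (offsets j(3j∓1)/2, signs ++--, p(0)=1, p(<0)=0).
DP table for k = 0..101: p(0)=1, p(1)=1, p(2)=2, p(3)=3, p(4)=5, p(5)=7, p(6)=11, p(7)=15, p(8)=22, p(9)=30, p(10)=42, p(11)=56, p(12)=77, p(13)=101, p(14)=135, p(15)=176, p(16)=231, p(17)=297, p(18)=385, p(19)=490, p(20)=627, p(21)=792, p(22)=1002, p(23)=1255, p(24)=1575, p(25)=1958, p(26)=2436, p(27)=3010, p(28)=3718, p(29)=4565, p(30)=5604, p(31)=6842, p(32)=8349, p(33)=10143, p(34)=12310, p(35)=14883, p(36)=17977, p(37)=21637, p(38)=26015, p(39)=31185, p(40)=37338, p(41)=44583, p(42)=53174, p(43)=63261, p(44)=75175, p(45)=89134, p(46)=105558, p(47)=124754, p(48)=147273, p(49)=173525, p(50)=204226, p(51)=239943, p(52)=281589, p(53)=329931, p(54)=386155, p(55)=451276, p(56)=526823, p(57)=614154, p(58)=715220, p(59)=831820, p(60)=966467, p(61)=1121505, p(62)=1300156, p(63)=1505499, p(64)=1741630, p(65)=2012558, p(66)=2323520, p(67)=2679689, p(68)=3087735, p(69)=3554345, p(70)=4087968, p(71)=4697205, p(72)=5392783, p(73)=6185689, p(74)=7089500, p(75)=8118264, p(76)=9289091, p(77)=10619863, p(78)=12132164, p(79)=13848650, p(80)=15796476, p(81)=18004327, p(82)=20506255, p(83)=23338469, p(84)=26543660, p(85)=30167357, p(86)=34262962, p(87)=38887673, p(88)=44108109, p(89)=49995925, p(90)=56634173, p(91)=64112359, p(92)=72533807, p(93)=82010177, p(94)=92669720, p(95)=104651419, p(96)=118114304, p(97)=133230930, p(98)=150198136, p(99)=169229875, p(100)=190569292, p(101)=214481126.
Final step: p(102) = p(101) + p(100) - p(97) - p(95) + p(90) + p(87) - p(80) - p(76) + p(67) + p(62) - p(51) - p(45) + p(32) + p(25) - p(10) - p(2)
= 214481126 + 190569292 - 133230930 - 104651419 + 56634173 + 38887673 - 15796476 - 9289091 + 2679689 + 1300156 - 239943 - 89134 + 8349 + 1958 - 42 - 2
= 241265379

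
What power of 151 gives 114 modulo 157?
11

Baby-step giant-step with step n = ⌈√157⌉ = 13.
Baby steps 151^j mod 157 (j:value) for j=0..12: 0:1, 1:151, 2:36, 3:98, 4:40, 5:74, 6:27, 7:152, 8:30, 9:134, 10:138, 11:114, 12:101.
h = 114 is already in the table at j=11, so x = 11.
Check: 151^11 ≡ 114 (mod 157).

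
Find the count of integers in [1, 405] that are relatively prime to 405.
216

405 = 3^4 × 5
φ(n) = n × ∏(1 - 1/p) for each prime p dividing n
φ(405) = 405 × (1 - 1/3) × (1 - 1/5) = 216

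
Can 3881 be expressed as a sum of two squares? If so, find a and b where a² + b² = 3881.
20² + 59² (a=20, b=59)

Factorization: 3881 = 3881
By Fermat: n is sum of two squares iff every prime p ≡ 3 (mod 4) appears to even power.
All primes ≡ 3 (mod 4) appear to even power.
Search a = 0, 1, 2, … for 3881 - a² a perfect square: first hit at a = 20: 3881 - 400 = 3481 = 59².
3881 = 20² + 59² = 400 + 3481 ✓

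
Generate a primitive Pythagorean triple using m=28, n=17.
(495, 952, 1073)

Euclid's formula: a = m² - n², b = 2mn, c = m² + n²
m = 28, n = 17
a = 28² - 17² = 784 - 289 = 495
b = 2 × 28 × 17 = 952
c = 28² + 17² = 784 + 289 = 1073
Verification: 495² + 952² = 245025 + 906304 = 1151329 = 1073² ✓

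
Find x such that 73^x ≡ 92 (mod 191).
64

Baby-step giant-step with step n = ⌈√191⌉ = 14.
Baby steps 73^j mod 191 (j:value) for j=0..13: 0:1, 1:73, 2:172, 3:141, 4:170, 5:186, 6:17, 7:95, 8:59, 9:105, 10:25, 11:106, 12:98, 13:87.
Giant-step multiplier: 73^(-14) ≡ 73^(190-14) = 73^176 ≡ 4 (mod 191).
Giant steps γ_i = 92·4^i mod 191: γ_0=92, γ_1=177, γ_2=135, γ_3=158, γ_4=59 (in table at j=8).
x = i·n + j = 4·14 + 8 = 64.
Check: 73^64 ≡ 92 (mod 191).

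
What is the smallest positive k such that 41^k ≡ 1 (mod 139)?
69

139 is prime, so ord(41) divides φ(139) = 138.
Divisors of 138: 1, 2, 3, 6, 23, 46, 69, 138.
Repeated squaring: 41^1 ≡ 41, 41^2 ≡ 13, 41^4 ≡ 30, 41^8 ≡ 66, 41^16 ≡ 47, 41^32 ≡ 124, 41^64 ≡ 86, 41^128 ≡ 29 (mod 139).
Test 41^d mod 139 for each divisor d in increasing order:
41^1 ≡ 41
41^2 ≡ 13
41^3 = 41^2·41^1 ≡ 116
41^6 = 41^4·41^2 ≡ 112
41^23 = 41^16·41^4·41^2·41^1 ≡ 96
41^46 = 41^32·41^8·41^4·41^2 ≡ 42
41^69 = 41^64·41^4·41^1 ≡ 1  ← first divisor giving 1
The order is 69.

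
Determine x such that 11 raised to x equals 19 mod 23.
9

Baby-step giant-step with step n = ⌈√23⌉ = 5.
Baby steps 11^j mod 23 (j:value) for j=0..4: 0:1, 1:11, 2:6, 3:20, 4:13.
Giant-step multiplier: 11^(-5) ≡ 11^(22-5) = 11^17 ≡ 14 (mod 23).
Giant steps γ_i = 19·14^i mod 23: γ_0=19, γ_1=13 (in table at j=4).
x = i·n + j = 1·5 + 4 = 9.
Check: 11^9 ≡ 19 (mod 23).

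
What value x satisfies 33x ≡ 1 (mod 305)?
37

gcd(33, 305) = 1, so the inverse exists.
Extended Euclidean algorithm on (305, 33):
305 = 9 × 33 + 8  ⟹  8 = (1)·305 + (-9)·33
33 = 4 × 8 + 1  ⟹  1 = (-4)·305 + (37)·33
So (37)·33 ≡ 1 (mod 305), i.e. 33^(-1) ≡ 37 (mod 305).
Check: 33 × 37 = 1221 ≡ 1 (mod 305)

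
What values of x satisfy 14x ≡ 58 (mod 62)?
x ≡ 13 (mod 31)

gcd(14, 62) = 2, which divides 58, so solutions exist.
Divide through by 2: 7x ≡ 29 (mod 31).
Find 7^(-1) mod 31 by the extended Euclidean algorithm:
31 = 4 × 7 + 3  ⟹  3 = (1)·31 + (-4)·7
7 = 2 × 3 + 1  ⟹  1 = (-2)·31 + (9)·7
So (9)·7 ≡ 1 (mod 31), i.e. 7^(-1) ≡ 9 (mod 31).
x ≡ 9 × 29 = 261 ≡ 13 (mod 31).
Check: 14 × 13 = 182 ≡ 58 (mod 62).
x ≡ 13 (mod 31), giving 2 solutions mod 62.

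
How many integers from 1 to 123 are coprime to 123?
80

123 = 3 × 41
φ(n) = n × ∏(1 - 1/p) for each prime p dividing n
φ(123) = 123 × (1 - 1/3) × (1 - 1/41) = 80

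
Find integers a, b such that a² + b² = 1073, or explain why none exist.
7² + 32² (a=7, b=32)

Factorization: 1073 = 29 × 37
By Fermat: n is sum of two squares iff every prime p ≡ 3 (mod 4) appears to even power.
All primes ≡ 3 (mod 4) appear to even power.
Search a = 0, 1, 2, … for 1073 - a² a perfect square: first hit at a = 7: 1073 - 49 = 1024 = 32².
1073 = 7² + 32² = 49 + 1024 ✓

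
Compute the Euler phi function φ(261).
168

261 = 3^2 × 29
φ(n) = n × ∏(1 - 1/p) for each prime p dividing n
φ(261) = 261 × (1 - 1/3) × (1 - 1/29) = 168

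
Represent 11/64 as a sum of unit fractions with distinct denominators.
1/6 + 1/192

Greedy algorithm:
11/64: ceiling(64/11) = 6, use 1/6
1/192: ceiling(192/1) = 192, use 1/192
Result: 11/64 = 1/6 + 1/192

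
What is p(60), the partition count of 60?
966467

p(n) counts ways to write n as a sum of positive integers (order ignored).
Euler's pentagonal recurrence: p(k) = p(k-1) + p(k-2) - p(k-5) - p(k-7) + p(k-12) + p(k-15) - ... (offsets j(3j∓1)/2, signs ++--, p(0)=1, p(<0)=0).
DP table for k = 0..59: p(0)=1, p(1)=1, p(2)=2, p(3)=3, p(4)=5, p(5)=7, p(6)=11, p(7)=15, p(8)=22, p(9)=30, p(10)=42, p(11)=56, p(12)=77, p(13)=101, p(14)=135, p(15)=176, p(16)=231, p(17)=297, p(18)=385, p(19)=490, p(20)=627, p(21)=792, p(22)=1002, p(23)=1255, p(24)=1575, p(25)=1958, p(26)=2436, p(27)=3010, p(28)=3718, p(29)=4565, p(30)=5604, p(31)=6842, p(32)=8349, p(33)=10143, p(34)=12310, p(35)=14883, p(36)=17977, p(37)=21637, p(38)=26015, p(39)=31185, p(40)=37338, p(41)=44583, p(42)=53174, p(43)=63261, p(44)=75175, p(45)=89134, p(46)=105558, p(47)=124754, p(48)=147273, p(49)=173525, p(50)=204226, p(51)=239943, p(52)=281589, p(53)=329931, p(54)=386155, p(55)=451276, p(56)=526823, p(57)=614154, p(58)=715220, p(59)=831820.
Final step: p(60) = p(59) + p(58) - p(55) - p(53) + p(48) + p(45) - p(38) - p(34) + p(25) + p(20) - p(9) - p(3)
= 831820 + 715220 - 451276 - 329931 + 147273 + 89134 - 26015 - 12310 + 1958 + 627 - 30 - 3
= 966467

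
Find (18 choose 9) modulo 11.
0

Using Lucas' theorem:
Write n=18 and k=9 in base 11:
n in base 11: [1, 7]
k in base 11: [0, 9]
C(18,9) mod 11 = ∏ C(n_i, k_i) mod 11
Digit binomials (mod 11): C(1,0) = 1; C(7,9) = 0 (k_i > n_i)
Product: 1 × 0 = 0 ≡ 0 (mod 11)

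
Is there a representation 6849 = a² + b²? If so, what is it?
57² + 60² (a=57, b=60)

Factorization: 6849 = 3^2 × 761
By Fermat: n is sum of two squares iff every prime p ≡ 3 (mod 4) appears to even power.
All primes ≡ 3 (mod 4) appear to even power.
Search a = 0, 1, 2, … for 6849 - a² a perfect square: first hit at a = 57: 6849 - 3249 = 3600 = 60².
6849 = 57² + 60² = 3249 + 3600 ✓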